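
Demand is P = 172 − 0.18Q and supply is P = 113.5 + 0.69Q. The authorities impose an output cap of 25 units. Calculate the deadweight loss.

776.19

Competitive equilibrium: 172 − 0.18Q = 113.5 + 0.69Q → Q* = 67.2414, P* = 159.8966.
At Q = 25: demand price = 172 − 0.18·25 = 167.5; supply price = 113.5 + 0.69·25 = 130.75.
ΔQ = 67.2414 − 25 = 42.2414; wedge = 167.5 − 130.75 = 36.75.
Welfare loss = ½ × 42.2414 × 36.75 = 776.19.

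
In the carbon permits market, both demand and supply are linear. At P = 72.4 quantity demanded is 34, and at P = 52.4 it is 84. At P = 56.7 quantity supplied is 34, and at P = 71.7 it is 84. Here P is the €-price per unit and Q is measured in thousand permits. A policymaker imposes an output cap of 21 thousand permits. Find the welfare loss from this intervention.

€439.31 thousand

Demand slope = (52.4 − 72.4)/(84 − 34) = −0.4, so P = 86 − 0.4Q.
Supply slope = (71.7 − 56.7)/(84 − 34) = 0.3, so P = 46.5 + 0.3Q.
Competitive equilibrium: 86 − 0.4Q = 46.5 + 0.3Q → Q* = 56.4286, P* = 63.4286.
At Q = 21: demand price = 86 − 0.4·21 = 77.6; supply price = 46.5 + 0.3·21 = 52.8.
ΔQ = 56.4286 − 21 = 35.4286; wedge = 77.6 − 52.8 = 24.8.
Welfare loss = ½ × 35.4286 × 24.8 = €439.31 thousand.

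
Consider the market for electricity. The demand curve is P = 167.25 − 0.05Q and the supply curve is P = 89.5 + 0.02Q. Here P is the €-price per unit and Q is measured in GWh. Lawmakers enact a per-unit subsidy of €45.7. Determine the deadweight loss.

€14917.79

Competitive equilibrium: 167.25 − 0.05Q = 89.5 + 0.02Q → Q* = 1110.71429, P* = 111.71429.
The subsidy lowers effective supply by 45.7: P = 43.8 + 0.02Q.
New quantity: 167.25 − 0.05Q = 43.8 + 0.02Q → Q' = 1763.57143.
Overproduction ΔQ = 1763.57143 − 1110.71429 = 652.85714; wedge = subsidy = 45.7.
DWL = ½ × 652.85714 × 45.7 = €14917.79.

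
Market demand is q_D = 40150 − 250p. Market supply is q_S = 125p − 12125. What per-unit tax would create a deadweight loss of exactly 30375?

27

In inverse form: demand p = 160.6 − 0.004q, supply p = 97 + 0.008q.
Competitive equilibrium: 160.6 − 0.004q = 97 + 0.008q → q* = 5300, p* = 139.4.
A tax t gives Δq = t/0.012 and wedge t, so DWL = t²/0.024.
t²/0.024 = 30375 → t² = 729 → t = 27.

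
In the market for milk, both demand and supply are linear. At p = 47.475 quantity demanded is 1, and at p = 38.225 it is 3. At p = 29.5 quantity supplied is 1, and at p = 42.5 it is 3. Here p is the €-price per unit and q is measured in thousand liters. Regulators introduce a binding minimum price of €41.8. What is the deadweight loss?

Demand slope = (38.225 − 47.475)/(3 − 1) = −4.625, so p = 52.1 − 4.625q.
Supply slope = (42.5 − 29.5)/(3 − 1) = 6.5, so p = 23 + 6.5q.
Competitive equilibrium: 52.1 − 4.625q = 23 + 6.5q → q* = 2.6157, p* = 40.0022.
At the floor p = 41.8, quantity demanded = (52.1 − 41.8)/4.625 = 2.227.
Sellers' marginal cost at q' = 2.227: 23 + 6.5·2.227 = 37.4755.
Δq = 2.6157 − 2.227 = 0.3887; wedge = 41.8 − 37.4755 = 4.3245.
Welfare loss = ½ × 0.3887 × 4.3245 = €0.84 thousand.

€0.84 thousand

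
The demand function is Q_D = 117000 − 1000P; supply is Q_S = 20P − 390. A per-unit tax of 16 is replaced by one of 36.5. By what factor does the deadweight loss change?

5.204

In inverse form: demand P = 117 − 0.001Q, supply P = 19.5 + 0.05Q.
Competitive equilibrium: 117 − 0.001Q = 19.5 + 0.05Q → Q* = 1911.7647, P* = 115.0882.
For a per-unit tax t: ΔQ = t/0.051, so DWL = ½·t·(t/0.051) = t²/0.102.
At t = 16: DWL = 2509.804. At t = 36.5: DWL = 13061.275.
Ratio = (36.5/16)² = 5.204.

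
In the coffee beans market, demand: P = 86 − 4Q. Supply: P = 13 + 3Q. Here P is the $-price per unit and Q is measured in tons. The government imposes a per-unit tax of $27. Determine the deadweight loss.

$52.07

Competitive equilibrium: 86 − 4Q = 13 + 3Q → Q* = 10.4286, P* = 44.2857.
With the tax, the buyer price exceeds the seller price by 27: (86 − 4Q) − (13 + 3Q) = 27 → Q' = 6.5714.
ΔQ = 10.4286 − 6.5714 = 3.8572; the wedge equals the tax, 27.
Deadweight loss = ½ × 3.8572 × 27 = $52.07.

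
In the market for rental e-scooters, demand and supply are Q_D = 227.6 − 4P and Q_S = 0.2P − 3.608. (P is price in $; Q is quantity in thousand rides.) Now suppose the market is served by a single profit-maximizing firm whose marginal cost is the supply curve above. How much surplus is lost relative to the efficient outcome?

$0.30 thousand

In inverse form: demand P = 56.9 − 0.25Q, supply P = 18.04 + 5Q.
Competitive equilibrium: 56.9 − 0.25Q = 18.04 + 5Q → Q* = 7.4019, P* = 55.0495.
Marginal revenue: MR = 56.9 − 0.5Q. Set MR = MC: 56.9 − 0.5Q = 18.04 + 5Q → Q_m = 7.0655.
Price P_m = 56.9 − 0.25·7.0655 = 55.1336; MC(Q_m) = 18.04 + 5·7.0655 = 53.3675.
Competitive Q* = 7.4019, so ΔQ = 0.3364; wedge = 55.1336 − 53.3675 = 1.7661.
Deadweight loss = ½ × 0.3364 × 1.7661 = $0.30 thousand.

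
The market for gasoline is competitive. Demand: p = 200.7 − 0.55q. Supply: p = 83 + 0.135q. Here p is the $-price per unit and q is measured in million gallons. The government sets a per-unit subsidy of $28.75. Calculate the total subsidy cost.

$6146.62 million

Competitive equilibrium: 200.7 − 0.55q = 83 + 0.135q → q* = 171.8248, p* = 106.1964.
The subsidy lowers effective supply by 28.75: p = 54.25 + 0.135q.
New quantity: 200.7 − 0.55q = 54.25 + 0.135q → q' = 213.7956.
Total subsidy cost = 28.75 × 213.7956 = $6146.62 million.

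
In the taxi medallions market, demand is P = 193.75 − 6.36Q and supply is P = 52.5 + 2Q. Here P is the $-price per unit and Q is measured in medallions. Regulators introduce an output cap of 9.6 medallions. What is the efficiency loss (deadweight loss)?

$222.50

Competitive equilibrium: 193.75 − 6.36Q = 52.5 + 2Q → Q* = 16.8959, P* = 86.2919.
At Q = 9.6: demand price = 193.75 − 6.36·9.6 = 132.694; supply price = 52.5 + 2·9.6 = 71.7.
ΔQ = 16.8959 − 9.6 = 7.2959; wedge = 132.694 − 71.7 = 60.994.
DWL = ½ × 7.2959 × 60.994 = $222.50.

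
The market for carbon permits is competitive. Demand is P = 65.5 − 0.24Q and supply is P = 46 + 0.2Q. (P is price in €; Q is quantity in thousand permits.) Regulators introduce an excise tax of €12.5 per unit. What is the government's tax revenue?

Competitive equilibrium: 65.5 − 0.24Q = 46 + 0.2Q → Q* = 44.3182, P* = 54.8636.
With the tax, the buyer price exceeds the seller price by 12.5: (65.5 − 0.24Q) − (46 + 0.2Q) = 12.5 → Q' = 15.9091.
Tax revenue = 12.5 × 15.9091 = €198.86 thousand.

€198.86 thousand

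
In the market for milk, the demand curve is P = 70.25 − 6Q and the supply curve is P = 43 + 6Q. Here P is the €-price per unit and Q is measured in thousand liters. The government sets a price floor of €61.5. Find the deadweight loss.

€3.96 thousand

Competitive equilibrium: 70.25 − 6Q = 43 + 6Q → Q* = 2.2708, P* = 56.625.
At the floor P = 61.5, quantity demanded = (70.25 − 61.5)/6 = 1.4583.
Sellers' marginal cost at Q' = 1.4583: 43 + 6·1.4583 = 51.7498.
ΔQ = 2.2708 − 1.4583 = 0.8125; wedge = 61.5 − 51.7498 = 9.7502.
Deadweight loss = ½ × 0.8125 × 9.7502 = €3.96 thousand.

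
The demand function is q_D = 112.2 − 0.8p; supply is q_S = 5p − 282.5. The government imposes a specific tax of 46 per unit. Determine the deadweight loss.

In inverse form: demand p = 140.25 − 1.25q, supply p = 56.5 + 0.2q.
Competitive equilibrium: 140.25 − 1.25q = 56.5 + 0.2q → q* = 57.75862, p* = 68.05172.
With the tax, the buyer price exceeds the seller price by 46: (140.25 − 1.25q) − (56.5 + 0.2q) = 46 → q' = 26.03448.
Δq = 57.75862 − 26.03448 = 31.72414; the wedge equals the tax, 46.
Welfare loss = ½ × 31.72414 × 46 = 729.66.

729.66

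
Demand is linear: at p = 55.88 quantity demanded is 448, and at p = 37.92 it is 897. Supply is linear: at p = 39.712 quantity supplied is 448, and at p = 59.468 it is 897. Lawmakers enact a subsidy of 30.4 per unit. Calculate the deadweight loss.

5500.95

Demand slope = (37.92 − 55.88)/(897 − 448) = −0.04, so p = 73.8 − 0.04q.
Supply slope = (59.468 − 39.712)/(897 − 448) = 0.044, so p = 20 + 0.044q.
Competitive equilibrium: 73.8 − 0.04q = 20 + 0.044q → q* = 640.4762, p* = 48.181.
The subsidy lowers effective supply by 30.4: p = 0.044q − 10.4.
New quantity: 73.8 − 0.04q = 0.044q − 10.4 → q' = 1002.381.
Overproduction Δq = 1002.381 − 640.4762 = 361.9048; wedge = subsidy = 30.4.
The triangle = ½ × 361.9048 × 30.4 = 5500.95.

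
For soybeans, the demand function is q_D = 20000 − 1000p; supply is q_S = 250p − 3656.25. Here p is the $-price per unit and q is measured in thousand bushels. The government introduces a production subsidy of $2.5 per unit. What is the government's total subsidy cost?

In inverse form: demand p = 20 − 0.001q, supply p = 14.625 + 0.004q.
Competitive equilibrium: 20 − 0.001q = 14.625 + 0.004q → q* = 1075, p* = 18.925.
The subsidy lowers effective supply by 2.5: p = 12.125 + 0.004q.
New quantity: 20 − 0.001q = 12.125 + 0.004q → q' = 1575.
Total subsidy cost = 2.5 × 1575 = $3937.50 thousand.

$3937.50 thousand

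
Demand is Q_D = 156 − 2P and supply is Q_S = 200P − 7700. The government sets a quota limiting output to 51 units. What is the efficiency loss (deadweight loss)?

187.05

In inverse form: demand P = 78 − 0.5Q, supply P = 38.5 + 0.005Q.
Competitive equilibrium: 78 − 0.5Q = 38.5 + 0.005Q → Q* = 78.2178, P* = 38.8911.
At Q = 51: demand price = 78 − 0.5·51 = 52.5; supply price = 38.5 + 0.005·51 = 38.755.
ΔQ = 78.2178 − 51 = 27.2178; wedge = 52.5 − 38.755 = 13.745.
DWL = ½ × 27.2178 × 13.745 = 187.05.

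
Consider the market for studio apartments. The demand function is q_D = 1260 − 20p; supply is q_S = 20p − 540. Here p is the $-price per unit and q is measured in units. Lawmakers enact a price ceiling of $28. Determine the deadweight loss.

$5780

In inverse form: demand p = 63 − 0.05q, supply p = 27 + 0.05q.
Competitive equilibrium: 63 − 0.05q = 27 + 0.05q → q* = 360, p* = 45.
At the ceiling p = 28, quantity supplied = (28 − 27)/0.05 = 20.
Willingness to pay at q' = 20: 63 − 0.05·20 = 62.
Δq = 360 − 20 = 340; wedge = 62 − 28 = 34.
Welfare loss = ½ × 340 × 34 = $5780.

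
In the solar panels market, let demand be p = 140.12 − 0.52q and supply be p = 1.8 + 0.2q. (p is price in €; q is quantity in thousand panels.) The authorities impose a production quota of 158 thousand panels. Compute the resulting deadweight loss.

€418.88 thousand

Competitive equilibrium: 140.12 − 0.52q = 1.8 + 0.2q → q* = 192.1111, p* = 40.2222.
At q = 158: demand price = 140.12 − 0.52·158 = 57.96; supply price = 1.8 + 0.2·158 = 33.4.
Δq = 192.1111 − 158 = 34.1111; wedge = 57.96 − 33.4 = 24.56.
Deadweight loss = ½ × 34.1111 × 24.56 = €418.88 thousand.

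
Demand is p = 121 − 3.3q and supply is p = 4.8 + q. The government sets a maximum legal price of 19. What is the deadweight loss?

353.54

Competitive equilibrium: 121 − 3.3q = 4.8 + q → q* = 27.0233, p* = 31.8233.
At the ceiling p = 19, quantity supplied = (19 − 4.8)/1 = 14.2.
Willingness to pay at q' = 14.2: 121 − 3.3·14.2 = 74.14.
Δq = 27.0233 − 14.2 = 12.8233; wedge = 74.14 − 19 = 55.14.
The triangle = ½ × 12.8233 × 55.14 = 353.54.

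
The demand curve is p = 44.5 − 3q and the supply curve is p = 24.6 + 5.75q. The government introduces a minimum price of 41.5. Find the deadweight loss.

Competitive equilibrium: 44.5 − 3q = 24.6 + 5.75q → q* = 2.2743, p* = 37.6771.
At the floor p = 41.5, quantity demanded = (44.5 − 41.5)/3 = 1.
Sellers' marginal cost at q' = 1: 24.6 + 5.75·1 = 30.35.
Δq = 2.2743 − 1 = 1.2743; wedge = 41.5 − 30.35 = 11.15.
Welfare loss = ½ × 1.2743 × 11.15 = 7.10.

7.10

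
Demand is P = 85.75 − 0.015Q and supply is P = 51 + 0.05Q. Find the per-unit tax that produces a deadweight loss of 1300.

Competitive equilibrium: 85.75 − 0.015Q = 51 + 0.05Q → Q* = 534.6154, P* = 77.7308.
A tax t gives ΔQ = t/0.065 and wedge t, so DWL = t²/0.13.
t²/0.13 = 1300 → t² = 169 → t = 13.

13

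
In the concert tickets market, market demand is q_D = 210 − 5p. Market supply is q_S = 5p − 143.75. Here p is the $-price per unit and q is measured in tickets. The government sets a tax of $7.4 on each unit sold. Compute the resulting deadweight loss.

In inverse form: demand p = 42 − 0.2q, supply p = 28.75 + 0.2q.
Competitive equilibrium: 42 − 0.2q = 28.75 + 0.2q → q* = 33.125, p* = 35.375.
With the tax, the buyer price exceeds the seller price by 7.4: (42 − 0.2q) − (28.75 + 0.2q) = 7.4 → q' = 14.625.
Δq = 33.125 − 14.625 = 18.5; the wedge equals the tax, 7.4.
Deadweight loss = ½ × 18.5 × 7.4 = $68.45.

$68.45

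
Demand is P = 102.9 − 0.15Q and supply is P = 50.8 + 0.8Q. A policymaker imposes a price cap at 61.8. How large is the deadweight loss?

802.07

Competitive equilibrium: 102.9 − 0.15Q = 50.8 + 0.8Q → Q* = 54.8421, P* = 94.6737.
At the ceiling P = 61.8, quantity supplied = (61.8 − 50.8)/0.8 = 13.75.
Willingness to pay at Q' = 13.75: 102.9 − 0.15·13.75 = 100.8375.
ΔQ = 54.8421 − 13.75 = 41.0921; wedge = 100.8375 − 61.8 = 39.0375.
DWL = ½ × 41.0921 × 39.0375 = 802.07.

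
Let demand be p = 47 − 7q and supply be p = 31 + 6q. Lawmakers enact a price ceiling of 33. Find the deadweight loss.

5.24

Competitive equilibrium: 47 − 7q = 31 + 6q → q* = 1.2308, p* = 38.3846.
At the ceiling p = 33, quantity supplied = (33 − 31)/6 = 0.3333.
Willingness to pay at q' = 0.3333: 47 − 7·0.3333 = 44.6669.
Δq = 1.2308 − 0.3333 = 0.8975; wedge = 44.6669 − 33 = 11.6669.
Welfare loss = ½ × 0.8975 × 11.6669 = 5.24.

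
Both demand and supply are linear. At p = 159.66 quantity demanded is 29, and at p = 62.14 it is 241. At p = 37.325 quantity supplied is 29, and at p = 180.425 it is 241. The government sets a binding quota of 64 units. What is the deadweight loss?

3006.35

Demand slope = (62.14 − 159.66)/(241 − 29) = −0.46, so p = 173 − 0.46q.
Supply slope = (180.425 − 37.325)/(241 − 29) = 0.675, so p = 17.75 + 0.675q.
Competitive equilibrium: 173 − 0.46q = 17.75 + 0.675q → q* = 136.7841, p* = 110.0793.
At q = 64: demand price = 173 − 0.46·64 = 143.56; supply price = 17.75 + 0.675·64 = 60.95.
Δq = 136.7841 − 64 = 72.7841; wedge = 143.56 − 60.95 = 82.61.
Deadweight loss = ½ × 72.7841 × 82.61 = 3006.35.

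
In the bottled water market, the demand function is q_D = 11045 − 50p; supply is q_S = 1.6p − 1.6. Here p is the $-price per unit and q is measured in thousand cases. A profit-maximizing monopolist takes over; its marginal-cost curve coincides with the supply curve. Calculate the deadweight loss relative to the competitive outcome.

$33.91 thousand

In inverse form: demand p = 220.9 − 0.02q, supply p = 1 + 0.625q.
Competitive equilibrium: 220.9 − 0.02q = 1 + 0.625q → q* = 340.9302, p* = 214.0814.
Marginal revenue: MR = 220.9 − 0.04q. Set MR = MC: 220.9 − 0.04q = 1 + 0.625q → q_m = 330.6767.
Price p_m = 220.9 − 0.02·330.6767 = 214.2865; MC(q_m) = 1 + 0.625·330.6767 = 207.6729.
Competitive q* = 340.9302, so Δq = 10.2535; wedge = 214.2865 − 207.6729 = 6.6136.
Deadweight loss = ½ × 10.2535 × 6.6136 = $33.91 thousand.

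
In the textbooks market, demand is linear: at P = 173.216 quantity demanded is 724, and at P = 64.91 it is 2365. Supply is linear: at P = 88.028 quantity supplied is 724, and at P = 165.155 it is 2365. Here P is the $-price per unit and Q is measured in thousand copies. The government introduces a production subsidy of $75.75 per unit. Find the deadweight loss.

Demand slope = (64.91 − 173.216)/(2365 − 724) = −0.066, so P = 221 − 0.066Q.
Supply slope = (165.155 − 88.028)/(2365 − 724) = 0.047, so P = 54 + 0.047Q.
Competitive equilibrium: 221 − 0.066Q = 54 + 0.047Q → Q* = 1477.8761, P* = 123.4602.
The subsidy lowers effective supply by 75.75: P = 0.047Q − 21.75.
New quantity: 221 − 0.066Q = 0.047Q − 21.75 → Q' = 2148.2301.
Overproduction ΔQ = 2148.2301 − 1477.8761 = 670.354; wedge = subsidy = 75.75.
The triangle = ½ × 670.354 × 75.75 = $25389.66 thousand.

$25389.66 thousand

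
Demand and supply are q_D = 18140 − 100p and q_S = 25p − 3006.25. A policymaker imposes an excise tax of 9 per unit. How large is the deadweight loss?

810

In inverse form: demand p = 181.4 − 0.01q, supply p = 120.25 + 0.04q.
Competitive equilibrium: 181.4 − 0.01q = 120.25 + 0.04q → q* = 1223, p* = 169.17.
With the tax, the buyer price exceeds the seller price by 9: (181.4 − 0.01q) − (120.25 + 0.04q) = 9 → q' = 1043.
Δq = 1223 − 1043 = 180; the wedge equals the tax, 9.
DWL = ½ × 180 × 9 = 810.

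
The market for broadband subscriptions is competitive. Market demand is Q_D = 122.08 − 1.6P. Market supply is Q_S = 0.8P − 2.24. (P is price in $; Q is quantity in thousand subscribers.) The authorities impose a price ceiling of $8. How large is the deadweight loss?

In inverse form: demand P = 76.3 − 0.625Q, supply P = 2.8 + 1.25Q.
Competitive equilibrium: 76.3 − 0.625Q = 2.8 + 1.25Q → Q* = 39.2, P* = 51.8.
At the ceiling P = 8, quantity supplied = (8 − 2.8)/1.25 = 4.16.
Willingness to pay at Q' = 4.16: 76.3 − 0.625·4.16 = 73.7.
ΔQ = 39.2 − 4.16 = 35.04; wedge = 73.7 − 8 = 65.7.
DWL = ½ × 35.04 × 65.7 = $1151.064 thousand.

$1151.064 thousand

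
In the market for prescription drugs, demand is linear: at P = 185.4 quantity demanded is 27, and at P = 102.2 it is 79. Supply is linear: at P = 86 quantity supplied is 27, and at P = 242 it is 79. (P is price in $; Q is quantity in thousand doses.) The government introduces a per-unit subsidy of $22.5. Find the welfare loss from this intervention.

Demand slope = (102.2 − 185.4)/(79 − 27) = −1.6, so P = 228.6 − 1.6Q.
Supply slope = (242 − 86)/(79 − 27) = 3, so P = 5 + 3Q.
Competitive equilibrium: 228.6 − 1.6Q = 5 + 3Q → Q* = 48.6087, P* = 150.8261.
The subsidy lowers effective supply by 22.5: P = 3Q − 17.5.
New quantity: 228.6 − 1.6Q = 3Q − 17.5 → Q' = 53.5.
Overproduction ΔQ = 53.5 − 48.6087 = 4.8913; wedge = subsidy = 22.5.
The triangle = ½ × 4.8913 × 22.5 = $55.03 thousand.

$55.03 thousand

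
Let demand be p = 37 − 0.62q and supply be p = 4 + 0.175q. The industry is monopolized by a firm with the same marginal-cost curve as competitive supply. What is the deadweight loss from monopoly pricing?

Competitive equilibrium: 37 − 0.62q = 4 + 0.175q → q* = 41.5094, p* = 11.2642.
Marginal revenue: MR = 37 − 1.24q. Set MR = MC: 37 − 1.24q = 4 + 0.175q → q_m = 23.3216.
Price p_m = 37 − 0.62·23.3216 = 22.5406; MC(q_m) = 4 + 0.175·23.3216 = 8.0813.
Competitive q* = 41.5094, so Δq = 18.1878; wedge = 22.5406 − 8.0813 = 14.4593.
Welfare loss = ½ × 18.1878 × 14.4593 = 131.49.

131.49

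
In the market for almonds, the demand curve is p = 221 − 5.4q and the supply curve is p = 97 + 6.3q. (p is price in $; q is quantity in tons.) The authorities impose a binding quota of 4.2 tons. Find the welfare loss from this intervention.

$239.49

Competitive equilibrium: 221 − 5.4q = 97 + 6.3q → q* = 10.5983, p* = 163.7692.
At q = 4.2: demand price = 221 − 5.4·4.2 = 198.32; supply price = 97 + 6.3·4.2 = 123.46.
Δq = 10.5983 − 4.2 = 6.3983; wedge = 198.32 − 123.46 = 74.86.
Deadweight loss = ½ × 6.3983 × 74.86 = $239.49.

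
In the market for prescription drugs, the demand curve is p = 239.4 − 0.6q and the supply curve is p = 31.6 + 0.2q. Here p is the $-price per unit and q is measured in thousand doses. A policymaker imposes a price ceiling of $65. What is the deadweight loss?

Competitive equilibrium: 239.4 − 0.6q = 31.6 + 0.2q → q* = 259.75, p* = 83.55.
At the ceiling p = 65, quantity supplied = (65 − 31.6)/0.2 = 167.
Willingness to pay at q' = 167: 239.4 − 0.6·167 = 139.2.
Δq = 259.75 − 167 = 92.75; wedge = 139.2 − 65 = 74.2.
Deadweight loss = ½ × 92.75 × 74.2 = $3441.025 thousand.

$3441.025 thousand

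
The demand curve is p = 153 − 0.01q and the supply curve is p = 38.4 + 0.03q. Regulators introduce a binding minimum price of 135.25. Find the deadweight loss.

Competitive equilibrium: 153 − 0.01q = 38.4 + 0.03q → q* = 2865, p* = 124.35.
At the floor p = 135.25, quantity demanded = (153 − 135.25)/0.01 = 1775.
Sellers' marginal cost at q' = 1775: 38.4 + 0.03·1775 = 91.65.
Δq = 2865 − 1775 = 1090; wedge = 135.25 − 91.65 = 43.6.
The triangle = ½ × 1090 × 43.6 = 23762.

23762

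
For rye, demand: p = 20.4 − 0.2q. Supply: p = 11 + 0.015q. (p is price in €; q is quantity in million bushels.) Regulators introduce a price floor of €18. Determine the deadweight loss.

€108.17 million

Competitive equilibrium: 20.4 − 0.2q = 11 + 0.015q → q* = 43.7209, p* = 11.6558.
At the floor p = 18, quantity demanded = (20.4 − 18)/0.2 = 12.
Sellers' marginal cost at q' = 12: 11 + 0.015·12 = 11.18.
Δq = 43.7209 − 12 = 31.7209; wedge = 18 − 11.18 = 6.82.
Welfare loss = ½ × 31.7209 × 6.82 = €108.17 million.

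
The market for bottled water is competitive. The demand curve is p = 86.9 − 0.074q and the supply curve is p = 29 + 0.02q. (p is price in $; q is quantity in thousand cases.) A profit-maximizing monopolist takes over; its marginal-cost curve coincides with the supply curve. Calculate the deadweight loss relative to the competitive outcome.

$3459.75 thousand

Competitive equilibrium: 86.9 − 0.074q = 29 + 0.02q → q* = 615.95745, p* = 41.31915.
Marginal revenue: MR = 86.9 − 0.148q. Set MR = MC: 86.9 − 0.148q = 29 + 0.02q → q_m = 344.64286.
Price p_m = 86.9 − 0.074·344.64286 = 61.39643; MC(q_m) = 29 + 0.02·344.64286 = 35.89286.
Competitive q* = 615.95745, so Δq = 271.31459; wedge = 61.39643 − 35.89286 = 25.50357.
Welfare loss = ½ × 271.31459 × 25.50357 = $3459.75 thousand.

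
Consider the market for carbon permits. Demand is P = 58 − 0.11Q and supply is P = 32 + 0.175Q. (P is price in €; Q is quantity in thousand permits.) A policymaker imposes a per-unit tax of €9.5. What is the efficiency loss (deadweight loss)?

€158.33 thousand

Competitive equilibrium: 58 − 0.11Q = 32 + 0.175Q → Q* = 91.2281, P* = 47.9649.
With the tax, the buyer price exceeds the seller price by 9.5: (58 − 0.11Q) − (32 + 0.175Q) = 9.5 → Q' = 57.8947.
ΔQ = 91.2281 − 57.8947 = 33.3334; the wedge equals the tax, 9.5.
Welfare loss = ½ × 33.3334 × 9.5 = €158.33 thousand.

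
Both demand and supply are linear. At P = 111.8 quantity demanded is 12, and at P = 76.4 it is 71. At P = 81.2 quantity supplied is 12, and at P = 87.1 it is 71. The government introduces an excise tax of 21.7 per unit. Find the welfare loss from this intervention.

Demand slope = (76.4 − 111.8)/(71 − 12) = −0.6, so P = 119 − 0.6Q.
Supply slope = (87.1 − 81.2)/(71 − 12) = 0.1, so P = 80 + 0.1Q.
Competitive equilibrium: 119 − 0.6Q = 80 + 0.1Q → Q* = 55.7143, P* = 85.5714.
With the tax, the buyer price exceeds the seller price by 21.7: (119 − 0.6Q) − (80 + 0.1Q) = 21.7 → Q' = 24.7143.
ΔQ = 55.7143 − 24.7143 = 31; the wedge equals the tax, 21.7.
Deadweight loss = ½ × 31 × 21.7 = 336.35.

336.35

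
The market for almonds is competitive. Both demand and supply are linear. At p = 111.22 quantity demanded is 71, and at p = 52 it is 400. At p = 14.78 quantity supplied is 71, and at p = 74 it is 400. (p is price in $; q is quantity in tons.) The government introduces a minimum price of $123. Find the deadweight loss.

Demand slope = (52 − 111.22)/(400 − 71) = −0.18, so p = 124 − 0.18q.
Supply slope = (74 − 14.78)/(400 − 71) = 0.18, so p = 2 + 0.18q.
Competitive equilibrium: 124 − 0.18q = 2 + 0.18q → q* = 338.8889, p* = 63.
At the floor p = 123, quantity demanded = (124 − 123)/0.18 = 5.5556.
Sellers' marginal cost at q' = 5.5556: 2 + 0.18·5.5556 = 3.
Δq = 338.8889 − 5.5556 = 333.3333; wedge = 123 − 3 = 120.
DWL = ½ × 333.3333 × 120 = $20000.

$20000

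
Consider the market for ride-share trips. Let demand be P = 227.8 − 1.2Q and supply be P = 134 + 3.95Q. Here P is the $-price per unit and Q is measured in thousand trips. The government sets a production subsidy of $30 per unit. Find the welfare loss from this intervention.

Competitive equilibrium: 227.8 − 1.2Q = 134 + 3.95Q → Q* = 18.2136, P* = 205.9437.
The subsidy lowers effective supply by 30: P = 104 + 3.95Q.
New quantity: 227.8 − 1.2Q = 104 + 3.95Q → Q' = 24.0388.
Overproduction ΔQ = 24.0388 − 18.2136 = 5.8252; wedge = subsidy = 30.
The triangle = ½ × 5.8252 × 30 = $87.38 thousand.

$87.38 thousand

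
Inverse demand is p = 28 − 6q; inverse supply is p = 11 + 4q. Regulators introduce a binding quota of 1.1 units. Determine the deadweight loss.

1.80

Competitive equilibrium: 28 − 6q = 11 + 4q → q* = 1.7, p* = 17.8.
At q = 1.1: demand price = 28 − 6·1.1 = 21.4; supply price = 11 + 4·1.1 = 15.4.
Δq = 1.7 − 1.1 = 0.6; wedge = 21.4 − 15.4 = 6.
Deadweight loss = ½ × 0.6 × 6 = 1.80.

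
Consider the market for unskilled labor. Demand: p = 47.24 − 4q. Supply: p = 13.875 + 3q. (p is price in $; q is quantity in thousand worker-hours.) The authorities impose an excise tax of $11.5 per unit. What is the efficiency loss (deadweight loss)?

Competitive equilibrium: 47.24 − 4q = 13.875 + 3q → q* = 4.7664, p* = 28.1743.
With the tax, the buyer price exceeds the seller price by 11.5: (47.24 − 4q) − (13.875 + 3q) = 11.5 → q' = 3.1236.
Δq = 4.7664 − 3.1236 = 1.6428; the wedge equals the tax, 11.5.
The triangle = ½ × 1.6428 × 11.5 = $9.45 thousand.

$9.45 thousand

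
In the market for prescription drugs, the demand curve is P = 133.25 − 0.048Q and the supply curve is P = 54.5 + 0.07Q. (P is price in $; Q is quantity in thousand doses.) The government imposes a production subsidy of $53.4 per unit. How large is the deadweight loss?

Competitive equilibrium: 133.25 − 0.048Q = 54.5 + 0.07Q → Q* = 667.3729, P* = 101.2161.
The subsidy lowers effective supply by 53.4: P = 1.1 + 0.07Q.
New quantity: 133.25 − 0.048Q = 1.1 + 0.07Q → Q' = 1119.9153.
Overproduction ΔQ = 1119.9153 − 667.3729 = 452.5424; wedge = subsidy = 53.4.
The triangle = ½ × 452.5424 × 53.4 = $12082.88 thousand.

$12082.88 thousand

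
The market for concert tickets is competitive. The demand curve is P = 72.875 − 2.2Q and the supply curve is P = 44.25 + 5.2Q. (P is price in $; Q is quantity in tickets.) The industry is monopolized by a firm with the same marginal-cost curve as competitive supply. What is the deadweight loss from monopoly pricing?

$2.91

Competitive equilibrium: 72.875 − 2.2Q = 44.25 + 5.2Q → Q* = 3.8682, P* = 64.3649.
Marginal revenue: MR = 72.875 − 4.4Q. Set MR = MC: 72.875 − 4.4Q = 44.25 + 5.2Q → Q_m = 2.9818.
Price P_m = 72.875 − 2.2·2.9818 = 66.315; MC(Q_m) = 44.25 + 5.2·2.9818 = 59.7554.
Competitive Q* = 3.8682, so ΔQ = 0.8864; wedge = 66.315 − 59.7554 = 6.5596.
Deadweight loss = ½ × 0.8864 × 6.5596 = $2.91.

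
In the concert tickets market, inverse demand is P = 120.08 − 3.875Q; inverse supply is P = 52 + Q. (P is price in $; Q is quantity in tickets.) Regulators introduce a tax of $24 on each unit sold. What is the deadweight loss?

$59.08

Competitive equilibrium: 120.08 − 3.875Q = 52 + Q → Q* = 13.9651, P* = 65.9651.
With the tax, the buyer price exceeds the seller price by 24: (120.08 − 3.875Q) − (52 + Q) = 24 → Q' = 9.0421.
ΔQ = 13.9651 − 9.0421 = 4.923; the wedge equals the tax, 24.
The triangle = ½ × 4.923 × 24 = $59.08.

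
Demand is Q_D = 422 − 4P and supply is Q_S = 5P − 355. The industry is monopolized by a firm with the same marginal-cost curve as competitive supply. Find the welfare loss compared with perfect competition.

168.69

In inverse form: demand P = 105.5 − 0.25Q, supply P = 71 + 0.2Q.
Competitive equilibrium: 105.5 − 0.25Q = 71 + 0.2Q → Q* = 76.6667, P* = 86.3333.
Marginal revenue: MR = 105.5 − 0.5Q. Set MR = MC: 105.5 − 0.5Q = 71 + 0.2Q → Q_m = 49.2857.
Price P_m = 105.5 − 0.25·49.2857 = 93.1786; MC(Q_m) = 71 + 0.2·49.2857 = 80.8571.
Competitive Q* = 76.6667, so ΔQ = 27.381; wedge = 93.1786 − 80.8571 = 12.3215.
Welfare loss = ½ × 27.381 × 12.3215 = 168.69.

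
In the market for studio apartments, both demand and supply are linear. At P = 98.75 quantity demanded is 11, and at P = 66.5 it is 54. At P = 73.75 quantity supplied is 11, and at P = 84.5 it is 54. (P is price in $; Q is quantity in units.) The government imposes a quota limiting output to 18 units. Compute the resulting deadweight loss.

Demand slope = (66.5 − 98.75)/(54 − 11) = −0.75, so P = 107 − 0.75Q.
Supply slope = (84.5 − 73.75)/(54 − 11) = 0.25, so P = 71 + 0.25Q.
Competitive equilibrium: 107 − 0.75Q = 71 + 0.25Q → Q* = 36, P* = 80.
At Q = 18: demand price = 107 − 0.75·18 = 93.5; supply price = 71 + 0.25·18 = 75.5.
ΔQ = 36 − 18 = 18; wedge = 93.5 − 75.5 = 18.
Deadweight loss = ½ × 18 × 18 = $162.

$162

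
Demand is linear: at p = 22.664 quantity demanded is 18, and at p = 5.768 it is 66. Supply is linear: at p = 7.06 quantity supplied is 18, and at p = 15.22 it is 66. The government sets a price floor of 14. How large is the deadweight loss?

Demand slope = (5.768 − 22.664)/(66 − 18) = −0.352, so p = 29 − 0.352q.
Supply slope = (15.22 − 7.06)/(66 − 18) = 0.17, so p = 4 + 0.17q.
Competitive equilibrium: 29 − 0.352q = 4 + 0.17q → q* = 47.8927, p* = 12.1418.
At the floor p = 14, quantity demanded = (29 − 14)/0.352 = 42.6136.
Sellers' marginal cost at q' = 42.6136: 4 + 0.17·42.6136 = 11.2443.
Δq = 47.8927 − 42.6136 = 5.2791; wedge = 14 − 11.2443 = 2.7557.
DWL = ½ × 5.2791 × 2.7557 = 7.27.

7.27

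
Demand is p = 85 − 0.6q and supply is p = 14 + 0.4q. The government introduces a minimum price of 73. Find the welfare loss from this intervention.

Competitive equilibrium: 85 − 0.6q = 14 + 0.4q → q* = 71, p* = 42.4.
At the floor p = 73, quantity demanded = (85 − 73)/0.6 = 20.
Sellers' marginal cost at q' = 20: 14 + 0.4·20 = 22.
Δq = 71 − 20 = 51; wedge = 73 − 22 = 51.
Deadweight loss = ½ × 51 × 51 = 1300.50.

1300.50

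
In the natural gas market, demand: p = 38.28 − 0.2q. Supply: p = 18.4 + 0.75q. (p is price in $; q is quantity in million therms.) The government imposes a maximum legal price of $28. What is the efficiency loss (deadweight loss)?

Competitive equilibrium: 38.28 − 0.2q = 18.4 + 0.75q → q* = 20.9263, p* = 34.0947.
At the ceiling p = 28, quantity supplied = (28 − 18.4)/0.75 = 12.8.
Willingness to pay at q' = 12.8: 38.28 − 0.2·12.8 = 35.72.
Δq = 20.9263 − 12.8 = 8.1263; wedge = 35.72 − 28 = 7.72.
The triangle = ½ × 8.1263 × 7.72 = $31.37 million.

$31.37 million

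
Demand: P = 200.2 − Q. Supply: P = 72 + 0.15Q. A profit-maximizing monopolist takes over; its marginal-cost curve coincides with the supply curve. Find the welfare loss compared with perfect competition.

Competitive equilibrium: 200.2 − Q = 72 + 0.15Q → Q* = 111.47826, P* = 88.72174.
Marginal revenue: MR = 200.2 − 2Q. Set MR = MC: 200.2 − 2Q = 72 + 0.15Q → Q_m = 59.62791.
Price P_m = 200.2 − 1·59.62791 = 140.57209; MC(Q_m) = 72 + 0.15·59.62791 = 80.94419.
Competitive Q* = 111.47826, so ΔQ = 51.85035; wedge = 140.57209 − 80.94419 = 59.6279.
DWL = ½ × 51.85035 × 59.6279 = 1545.86.

1545.86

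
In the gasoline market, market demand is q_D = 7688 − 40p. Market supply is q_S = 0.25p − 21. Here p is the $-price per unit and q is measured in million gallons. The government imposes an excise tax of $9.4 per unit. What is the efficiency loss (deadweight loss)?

$10.98 million

In inverse form: demand p = 192.2 − 0.025q, supply p = 84 + 4q.
Competitive equilibrium: 192.2 − 0.025q = 84 + 4q → q* = 26.882, p* = 191.528.
With the tax, the buyer price exceeds the seller price by 9.4: (192.2 − 0.025q) − (84 + 4q) = 9.4 → q' = 24.5466.
Δq = 26.882 − 24.5466 = 2.3354; the wedge equals the tax, 9.4.
Deadweight loss = ½ × 2.3354 × 9.4 = $10.98 million.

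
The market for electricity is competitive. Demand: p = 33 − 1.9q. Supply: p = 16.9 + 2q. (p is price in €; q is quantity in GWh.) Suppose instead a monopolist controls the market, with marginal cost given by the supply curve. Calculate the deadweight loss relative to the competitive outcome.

Competitive equilibrium: 33 − 1.9q = 16.9 + 2q → q* = 4.1282, p* = 25.1564.
Marginal revenue: MR = 33 − 3.8q. Set MR = MC: 33 − 3.8q = 16.9 + 2q → q_m = 2.7759.
Price p_m = 33 − 1.9·2.7759 = 27.7258; MC(q_m) = 16.9 + 2·2.7759 = 22.4518.
Competitive q* = 4.1282, so Δq = 1.3523; wedge = 27.7258 − 22.4518 = 5.274.
Welfare loss = ½ × 1.3523 × 5.274 = €3.57.

€3.57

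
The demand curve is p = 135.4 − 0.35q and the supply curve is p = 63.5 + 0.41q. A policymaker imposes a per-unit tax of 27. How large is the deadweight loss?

Competitive equilibrium: 135.4 − 0.35q = 63.5 + 0.41q → q* = 94.6053, p* = 102.2882.
With the tax, the buyer price exceeds the seller price by 27: (135.4 − 0.35q) − (63.5 + 0.41q) = 27 → q' = 59.0789.
Δq = 94.6053 − 59.0789 = 35.5264; the wedge equals the tax, 27.
Deadweight loss = ½ × 35.5264 × 27 = 479.61.

479.61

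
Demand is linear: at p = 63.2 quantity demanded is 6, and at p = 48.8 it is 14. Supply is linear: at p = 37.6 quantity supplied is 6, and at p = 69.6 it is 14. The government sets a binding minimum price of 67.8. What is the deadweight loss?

140.86

Demand slope = (48.8 − 63.2)/(14 − 6) = −1.8, so p = 74 − 1.8q.
Supply slope = (69.6 − 37.6)/(14 − 6) = 4, so p = 13.6 + 4q.
Competitive equilibrium: 74 − 1.8q = 13.6 + 4q → q* = 10.4138, p* = 55.2552.
At the floor p = 67.8, quantity demanded = (74 − 67.8)/1.8 = 3.4444.
Sellers' marginal cost at q' = 3.4444: 13.6 + 4·3.4444 = 27.3776.
Δq = 10.4138 − 3.4444 = 6.9694; wedge = 67.8 − 27.3776 = 40.4224.
Deadweight loss = ½ × 6.9694 × 40.4224 = 140.86.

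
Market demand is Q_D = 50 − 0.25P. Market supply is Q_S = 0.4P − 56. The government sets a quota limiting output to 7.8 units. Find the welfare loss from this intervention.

In inverse form: demand P = 200 − 4Q, supply P = 140 + 2.5Q.
Competitive equilibrium: 200 − 4Q = 140 + 2.5Q → Q* = 9.2308, P* = 163.0769.
At Q = 7.8: demand price = 200 − 4·7.8 = 168.8; supply price = 140 + 2.5·7.8 = 159.5.
ΔQ = 9.2308 − 7.8 = 1.4308; wedge = 168.8 − 159.5 = 9.3.
Welfare loss = ½ × 1.4308 × 9.3 = 6.65.

6.65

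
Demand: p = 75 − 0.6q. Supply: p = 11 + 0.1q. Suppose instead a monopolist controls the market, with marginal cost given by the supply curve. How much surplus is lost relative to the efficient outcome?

623.23

Competitive equilibrium: 75 − 0.6q = 11 + 0.1q → q* = 91.4286, p* = 20.1429.
Marginal revenue: MR = 75 − 1.2q. Set MR = MC: 75 − 1.2q = 11 + 0.1q → q_m = 49.2308.
Price p_m = 75 − 0.6·49.2308 = 45.4615; MC(q_m) = 11 + 0.1·49.2308 = 15.9231.
Competitive q* = 91.4286, so Δq = 42.1978; wedge = 45.4615 − 15.9231 = 29.5384.
The triangle = ½ × 42.1978 × 29.5384 = 623.23.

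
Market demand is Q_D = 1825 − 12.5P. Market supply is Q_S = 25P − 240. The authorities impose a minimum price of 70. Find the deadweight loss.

2090.67

In inverse form: demand P = 146 − 0.08Q, supply P = 9.6 + 0.04Q.
Competitive equilibrium: 146 − 0.08Q = 9.6 + 0.04Q → Q* = 1136.6667, P* = 55.0667.
At the floor P = 70, quantity demanded = (146 − 70)/0.08 = 950.
Sellers' marginal cost at Q' = 950: 9.6 + 0.04·950 = 47.6.
ΔQ = 1136.6667 − 950 = 186.6667; wedge = 70 − 47.6 = 22.4.
The triangle = ½ × 186.6667 × 22.4 = 2090.67.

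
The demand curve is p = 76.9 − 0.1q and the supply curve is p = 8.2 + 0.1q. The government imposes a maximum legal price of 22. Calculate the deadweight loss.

Competitive equilibrium: 76.9 − 0.1q = 8.2 + 0.1q → q* = 343.5, p* = 42.55.
At the ceiling p = 22, quantity supplied = (22 − 8.2)/0.1 = 138.
Willingness to pay at q' = 138: 76.9 − 0.1·138 = 63.1.
Δq = 343.5 − 138 = 205.5; wedge = 63.1 − 22 = 41.1.
The triangle = ½ × 205.5 × 41.1 = 4223.025.

4223.025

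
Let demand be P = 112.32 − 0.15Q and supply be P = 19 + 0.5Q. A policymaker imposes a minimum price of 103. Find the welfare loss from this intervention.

Competitive equilibrium: 112.32 − 0.15Q = 19 + 0.5Q → Q* = 143.5692, P* = 90.7846.
At the floor P = 103, quantity demanded = (112.32 − 103)/0.15 = 62.1333.
Sellers' marginal cost at Q' = 62.1333: 19 + 0.5·62.1333 = 50.0667.
ΔQ = 143.5692 − 62.1333 = 81.4359; wedge = 103 − 50.0667 = 52.9333.
DWL = ½ × 81.4359 × 52.9333 = 2155.34.

2155.34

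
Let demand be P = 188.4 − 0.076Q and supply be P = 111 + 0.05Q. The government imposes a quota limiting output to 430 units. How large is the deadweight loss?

2139.56

Competitive equilibrium: 188.4 − 0.076Q = 111 + 0.05Q → Q* = 614.2857, P* = 141.7143.
At Q = 430: demand price = 188.4 − 0.076·430 = 155.72; supply price = 111 + 0.05·430 = 132.5.
ΔQ = 614.2857 − 430 = 184.2857; wedge = 155.72 − 132.5 = 23.22.
Welfare loss = ½ × 184.2857 × 23.22 = 2139.56.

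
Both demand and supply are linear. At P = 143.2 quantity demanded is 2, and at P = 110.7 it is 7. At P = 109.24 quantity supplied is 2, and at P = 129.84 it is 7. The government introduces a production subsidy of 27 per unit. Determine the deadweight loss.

Demand slope = (110.7 − 143.2)/(7 − 2) = −6.5, so P = 156.2 − 6.5Q.
Supply slope = (129.84 − 109.24)/(7 − 2) = 4.12, so P = 101 + 4.12Q.
Competitive equilibrium: 156.2 − 6.5Q = 101 + 4.12Q → Q* = 5.1977, P* = 122.4147.
The subsidy lowers effective supply by 27: P = 74 + 4.12Q.
New quantity: 156.2 − 6.5Q = 74 + 4.12Q → Q' = 7.7401.
Overproduction ΔQ = 7.7401 − 5.1977 = 2.5424; wedge = subsidy = 27.
DWL = ½ × 2.5424 × 27 = 34.32.

34.32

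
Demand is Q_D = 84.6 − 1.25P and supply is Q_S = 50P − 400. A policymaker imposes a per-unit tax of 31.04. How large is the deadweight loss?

In inverse form: demand P = 67.68 − 0.8Q, supply P = 8 + 0.02Q.
Competitive equilibrium: 67.68 − 0.8Q = 8 + 0.02Q → Q* = 72.7805, P* = 9.4556.
With the tax, the buyer price exceeds the seller price by 31.04: (67.68 − 0.8Q) − (8 + 0.02Q) = 31.04 → Q' = 34.9268.
ΔQ = 72.7805 − 34.9268 = 37.8537; the wedge equals the tax, 31.04.
DWL = ½ × 37.8537 × 31.04 = 587.49.

587.49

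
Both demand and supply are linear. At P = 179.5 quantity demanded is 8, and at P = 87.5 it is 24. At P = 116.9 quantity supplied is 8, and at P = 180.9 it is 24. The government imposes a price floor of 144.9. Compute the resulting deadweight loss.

0.79

Demand slope = (87.5 − 179.5)/(24 − 8) = −5.75, so P = 225.5 − 5.75Q.
Supply slope = (180.9 − 116.9)/(24 − 8) = 4, so P = 84.9 + 4Q.
Competitive equilibrium: 225.5 − 5.75Q = 84.9 + 4Q → Q* = 14.4205, P* = 142.5821.
At the floor P = 144.9, quantity demanded = (225.5 − 144.9)/5.75 = 14.0174.
Sellers' marginal cost at Q' = 14.0174: 84.9 + 4·14.0174 = 140.9696.
ΔQ = 14.4205 − 14.0174 = 0.4031; wedge = 144.9 − 140.9696 = 3.9304.
The triangle = ½ × 0.4031 × 3.9304 = 0.79.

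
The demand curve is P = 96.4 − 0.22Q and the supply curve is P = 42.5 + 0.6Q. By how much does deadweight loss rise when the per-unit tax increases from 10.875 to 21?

Competitive equilibrium: 96.4 − 0.22Q = 42.5 + 0.6Q → Q* = 65.7317, P* = 81.939.
For a per-unit tax t: ΔQ = t/0.82, so DWL = ½·t·(t/0.82) = t²/1.64.
At t = 10.875: DWL = 72.113. At t = 21: DWL = 268.902.
Increase = 268.902 − 72.113 = 196.79.

196.79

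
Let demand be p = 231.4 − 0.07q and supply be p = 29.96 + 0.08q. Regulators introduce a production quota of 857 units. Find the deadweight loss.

17709.84

Competitive equilibrium: 231.4 − 0.07q = 29.96 + 0.08q → q* = 1342.9333, p* = 137.3947.
At q = 857: demand price = 231.4 − 0.07·857 = 171.41; supply price = 29.96 + 0.08·857 = 98.52.
Δq = 1342.9333 − 857 = 485.9333; wedge = 171.41 − 98.52 = 72.89.
DWL = ½ × 485.9333 × 72.89 = 17709.84.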